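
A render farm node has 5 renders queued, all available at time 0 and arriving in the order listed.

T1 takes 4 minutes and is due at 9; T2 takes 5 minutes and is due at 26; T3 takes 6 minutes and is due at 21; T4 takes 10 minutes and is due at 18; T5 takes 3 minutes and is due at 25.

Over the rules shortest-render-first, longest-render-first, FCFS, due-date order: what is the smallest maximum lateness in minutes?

2

SPT (increasing processing time): T5 T1 T2 T3 T4.
T5: 0→3, due 25, lateness -22
T1: 3→7, due 9, lateness -2
T2: 7→12, due 26, lateness -14
T3: 12→18, due 21, lateness -3
T4: 18→28, due 18, lateness 10
Maximum = 10.
LPT (decreasing processing time): T4 T3 T2 T1 T5.
T4: 0→10, due 18, lateness -8
T3: 10→16, due 21, lateness -5
T2: 16→21, due 26, lateness -5
T1: 21→25, due 9, lateness 16
T5: 25→28, due 25, lateness 3
Maximum = 16.
FIFO (arrival order): T1 T2 T3 T4 T5.
T1: 0→4, due 9, lateness -5
T2: 4→9, due 26, lateness -17
T3: 9→15, due 21, lateness -6
T4: 15→25, due 18, lateness 7
T5: 25→28, due 25, lateness 3
Maximum = 7.
EDD (increasing due date): T1 T4 T3 T5 T2.
T1: 0→4, due 9, lateness -5
T4: 4→14, due 18, lateness -4
T3: 14→20, due 21, lateness -1
T5: 20→23, due 25, lateness -2
T2: 23→28, due 26, lateness 2
Maximum = 2.
SPT 10, LPT 16, FIFO 7, EDD 2 → minimum 2.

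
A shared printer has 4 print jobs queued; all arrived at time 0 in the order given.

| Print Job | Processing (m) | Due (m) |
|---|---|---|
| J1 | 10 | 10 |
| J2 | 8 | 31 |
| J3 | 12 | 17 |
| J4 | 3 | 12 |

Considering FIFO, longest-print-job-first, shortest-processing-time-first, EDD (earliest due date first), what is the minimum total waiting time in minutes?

35

FIFO (arrival order): J1 J2 J3 J4.
J1: waits 0, runs 0→10
J2: waits 10, runs 10→18
J3: waits 18, runs 18→30
J4: waits 30, runs 30→33
Sum = 0+10+18+30 = 58.
LPT (decreasing processing time): J3 J1 J2 J4.
J3: waits 0, runs 0→12
J1: waits 12, runs 12→22
J2: waits 22, runs 22→30
J4: waits 30, runs 30→33
Sum = 0+12+22+30 = 64.
SPT (increasing processing time): J4 J2 J1 J3.
J4: waits 0, runs 0→3
J2: waits 3, runs 3→11
J1: waits 11, runs 11→21
J3: waits 21, runs 21→33
Sum = 0+3+11+21 = 35.
EDD (increasing due date): J1 J4 J3 J2.
J1: waits 0, runs 0→10
J4: waits 10, runs 10→13
J3: waits 13, runs 13→25
J2: waits 25, runs 25→33
Sum = 0+10+13+25 = 48.
FIFO 58, LPT 64, SPT 35, EDD 48 → minimum 35.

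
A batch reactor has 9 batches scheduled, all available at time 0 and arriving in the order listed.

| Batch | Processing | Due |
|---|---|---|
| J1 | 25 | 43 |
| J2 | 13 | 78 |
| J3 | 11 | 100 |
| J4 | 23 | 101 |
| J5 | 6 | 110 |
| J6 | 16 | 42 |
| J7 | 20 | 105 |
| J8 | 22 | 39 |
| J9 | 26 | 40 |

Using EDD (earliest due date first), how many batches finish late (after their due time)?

8

EDD (increasing due date): J8 J9 J6 J1 J2 J3 J4 J7 J5.
J8: 0→22, due 39, tardiness 0
J9: 22→48, due 40, tardiness 8
J6: 48→64, due 42, tardiness 22
J1: 64→89, due 43, tardiness 46
J2: 89→102, due 78, tardiness 24
J3: 102→113, due 100, tardiness 13
J4: 113→136, due 101, tardiness 35
J7: 136→156, due 105, tardiness 51
J5: 156→162, due 110, tardiness 52
Late batches: 8.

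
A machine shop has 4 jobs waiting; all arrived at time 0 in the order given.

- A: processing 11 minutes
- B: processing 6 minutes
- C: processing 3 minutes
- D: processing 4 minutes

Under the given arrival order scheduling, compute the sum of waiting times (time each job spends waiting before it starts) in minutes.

FIFO (arrival order): A B C D.
A: waits 0, runs 0→11
B: waits 11, runs 11→17
C: waits 17, runs 17→20
D: waits 20, runs 20→24
Sum = 0+11+17+20 = 48.

48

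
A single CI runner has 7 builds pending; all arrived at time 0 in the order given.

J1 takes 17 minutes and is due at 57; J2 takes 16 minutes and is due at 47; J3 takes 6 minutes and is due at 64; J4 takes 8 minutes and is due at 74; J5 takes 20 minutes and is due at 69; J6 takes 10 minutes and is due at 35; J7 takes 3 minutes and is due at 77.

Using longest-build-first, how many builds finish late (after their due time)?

LPT (decreasing processing time): J5 J1 J2 J6 J4 J3 J7.
J5: 0→20, due 69, tardiness 0
J1: 20→37, due 57, tardiness 0
J2: 37→53, due 47, tardiness 6
J6: 53→63, due 35, tardiness 28
J4: 63→71, due 74, tardiness 0
J3: 71→77, due 64, tardiness 13
J7: 77→80, due 77, tardiness 3
Late builds: 4.

4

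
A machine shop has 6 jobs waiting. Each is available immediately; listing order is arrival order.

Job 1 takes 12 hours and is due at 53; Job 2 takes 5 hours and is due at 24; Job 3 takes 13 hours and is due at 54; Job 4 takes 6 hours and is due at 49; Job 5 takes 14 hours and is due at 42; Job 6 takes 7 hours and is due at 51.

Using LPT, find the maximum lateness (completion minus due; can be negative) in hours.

LPT (decreasing processing time): Job 5 Job 3 Job 1 Job 6 Job 4 Job 2.
Job 5: 0→14, due 42, lateness -28
Job 3: 14→27, due 54, lateness -27
Job 1: 27→39, due 53, lateness -14
Job 6: 39→46, due 51, lateness -5
Job 4: 46→52, due 49, lateness 3
Job 2: 52→57, due 24, lateness 33
Maximum = 33.

33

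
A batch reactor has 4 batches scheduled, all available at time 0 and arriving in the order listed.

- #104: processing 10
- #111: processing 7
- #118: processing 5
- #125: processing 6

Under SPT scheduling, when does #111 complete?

SPT (increasing processing time): #118 #125 #111 #104.
#118: 0→5
#125: 5→11
#111: 11→18

18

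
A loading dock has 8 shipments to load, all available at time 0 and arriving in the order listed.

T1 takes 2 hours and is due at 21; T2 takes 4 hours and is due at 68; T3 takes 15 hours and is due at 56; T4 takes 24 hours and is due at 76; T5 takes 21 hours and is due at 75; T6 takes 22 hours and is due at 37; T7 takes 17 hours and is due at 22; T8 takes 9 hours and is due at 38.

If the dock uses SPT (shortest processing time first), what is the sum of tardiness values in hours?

SPT (increasing processing time): T1 T2 T8 T3 T7 T5 T6 T4.
T1: 0→2, due 21, tardiness 0
T2: 2→6, due 68, tardiness 0
T8: 6→15, due 38, tardiness 0
T3: 15→30, due 56, tardiness 0
T7: 30→47, due 22, tardiness 25
T5: 47→68, due 75, tardiness 0
T6: 68→90, due 37, tardiness 53
T4: 90→114, due 76, tardiness 38
Sum = 0+0+0+0+25+0+53+38 = 116.

116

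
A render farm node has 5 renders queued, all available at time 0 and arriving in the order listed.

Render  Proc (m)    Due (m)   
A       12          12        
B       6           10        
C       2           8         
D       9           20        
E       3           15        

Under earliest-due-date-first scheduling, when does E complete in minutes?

23

EDD (increasing due date): C B A E D.
C: 0→2
B: 2→8
A: 8→20
E: 20→23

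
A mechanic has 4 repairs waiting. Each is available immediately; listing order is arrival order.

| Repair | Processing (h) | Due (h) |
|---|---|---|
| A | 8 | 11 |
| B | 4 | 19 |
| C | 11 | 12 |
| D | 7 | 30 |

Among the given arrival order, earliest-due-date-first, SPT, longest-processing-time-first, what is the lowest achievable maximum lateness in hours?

FIFO (arrival order): A B C D.
A: 0→8, due 11, lateness -3
B: 8→12, due 19, lateness -7
C: 12→23, due 12, lateness 11
D: 23→30, due 30, lateness 0
Maximum = 11.
EDD (increasing due date): A C B D.
A: 0→8, due 11, lateness -3
C: 8→19, due 12, lateness 7
B: 19→23, due 19, lateness 4
D: 23→30, due 30, lateness 0
Maximum = 7.
SPT (increasing processing time): B D A C.
B: 0→4, due 19, lateness -15
D: 4→11, due 30, lateness -19
A: 11→19, due 11, lateness 8
C: 19→30, due 12, lateness 18
Maximum = 18.
LPT (decreasing processing time): C A D B.
C: 0→11, due 12, lateness -1
A: 11→19, due 11, lateness 8
D: 19→26, due 30, lateness -4
B: 26→30, due 19, lateness 11
Maximum = 11.
FIFO 11, EDD 7, SPT 18, LPT 11 → minimum 7.

7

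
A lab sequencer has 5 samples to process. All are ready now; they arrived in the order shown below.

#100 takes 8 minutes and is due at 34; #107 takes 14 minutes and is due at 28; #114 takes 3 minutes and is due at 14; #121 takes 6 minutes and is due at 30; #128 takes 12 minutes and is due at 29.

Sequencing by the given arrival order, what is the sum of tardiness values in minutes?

26

FIFO (arrival order): #100 #107 #114 #121 #128.
#100: 0→8, due 34, tardiness 0
#107: 8→22, due 28, tardiness 0
#114: 22→25, due 14, tardiness 11
#121: 25→31, due 30, tardiness 1
#128: 31→43, due 29, tardiness 14
Sum = 0+0+11+1+14 = 26.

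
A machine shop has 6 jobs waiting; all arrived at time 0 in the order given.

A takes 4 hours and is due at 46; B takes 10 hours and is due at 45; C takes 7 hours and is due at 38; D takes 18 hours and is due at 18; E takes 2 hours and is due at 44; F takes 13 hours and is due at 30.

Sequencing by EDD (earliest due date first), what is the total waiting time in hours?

EDD (increasing due date): D F C E B A.
D: waits 0, runs 0→18
F: waits 18, runs 18→31
C: waits 31, runs 31→38
E: waits 38, runs 38→40
B: waits 40, runs 40→50
A: waits 50, runs 50→54
Sum = 0+18+31+38+40+50 = 177.

177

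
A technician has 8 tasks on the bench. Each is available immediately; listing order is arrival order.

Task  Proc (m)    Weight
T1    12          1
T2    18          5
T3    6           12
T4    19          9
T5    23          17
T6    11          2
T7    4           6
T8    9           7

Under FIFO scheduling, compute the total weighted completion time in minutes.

3865

FIFO (arrival order): T1 T2 T3 T4 T5 T6 T7 T8.
T1: finishes 12, weight 1, w·C = 12
T2: finishes 30, weight 5, w·C = 150
T3: finishes 36, weight 12, w·C = 432
T4: finishes 55, weight 9, w·C = 495
T5: finishes 78, weight 17, w·C = 1326
T6: finishes 89, weight 2, w·C = 178
T7: finishes 93, weight 6, w·C = 558
T8: finishes 102, weight 7, w·C = 714
Sum = 12+150+432+495+1326+178+558+714 = 3865.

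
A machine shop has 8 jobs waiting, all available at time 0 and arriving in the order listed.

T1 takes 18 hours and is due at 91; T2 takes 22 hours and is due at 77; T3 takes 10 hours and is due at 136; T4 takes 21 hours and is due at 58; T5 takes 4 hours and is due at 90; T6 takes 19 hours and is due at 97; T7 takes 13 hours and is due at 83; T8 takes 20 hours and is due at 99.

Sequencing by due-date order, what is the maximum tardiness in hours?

18

EDD (increasing due date): T4 T2 T7 T5 T1 T6 T8 T3.
T4: 0→21, due 58, tardiness 0
T2: 21→43, due 77, tardiness 0
T7: 43→56, due 83, tardiness 0
T5: 56→60, due 90, tardiness 0
T1: 60→78, due 91, tardiness 0
T6: 78→97, due 97, tardiness 0
T8: 97→117, due 99, tardiness 18
T3: 117→127, due 136, tardiness 0
Maximum = 18.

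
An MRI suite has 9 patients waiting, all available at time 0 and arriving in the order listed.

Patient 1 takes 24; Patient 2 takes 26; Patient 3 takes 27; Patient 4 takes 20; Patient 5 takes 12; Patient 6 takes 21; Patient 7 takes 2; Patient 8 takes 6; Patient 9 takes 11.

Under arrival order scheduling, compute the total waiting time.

757

FIFO (arrival order): Patient 1 Patient 2 Patient 3 Patient 4 Patient 5 Patient 6 Patient 7 Patient 8 Patient 9.
Patient 1: waits 0, runs 0→24
Patient 2: waits 24, runs 24→50
Patient 3: waits 50, runs 50→77
Patient 4: waits 77, runs 77→97
Patient 5: waits 97, runs 97→109
Patient 6: waits 109, runs 109→130
Patient 7: waits 130, runs 130→132
Patient 8: waits 132, runs 132→138
Patient 9: waits 138, runs 138→149
Sum = 0+24+50+77+97+109+130+132+138 = 757.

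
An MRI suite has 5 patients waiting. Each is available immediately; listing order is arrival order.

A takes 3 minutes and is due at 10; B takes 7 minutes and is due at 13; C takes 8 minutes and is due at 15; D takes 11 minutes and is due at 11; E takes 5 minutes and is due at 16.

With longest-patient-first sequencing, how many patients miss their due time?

4

LPT (decreasing processing time): D C B E A.
D: 0→11, due 11, tardiness 0
C: 11→19, due 15, tardiness 4
B: 19→26, due 13, tardiness 13
E: 26→31, due 16, tardiness 15
A: 31→34, due 10, tardiness 24
Late patients: 4.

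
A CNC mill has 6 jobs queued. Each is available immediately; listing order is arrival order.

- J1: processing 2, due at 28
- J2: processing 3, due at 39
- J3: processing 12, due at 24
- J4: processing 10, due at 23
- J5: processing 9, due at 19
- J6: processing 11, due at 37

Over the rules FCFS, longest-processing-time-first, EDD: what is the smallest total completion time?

134

FIFO (arrival order): J1 J2 J3 J4 J5 J6.
J1: 0→2
J2: 2→5
J3: 5→17
J4: 17→27
J5: 27→36
J6: 36→47
Sum = 2+5+17+27+36+47 = 134.
LPT (decreasing processing time): J3 J6 J4 J5 J2 J1.
J3: 0→12
J6: 12→23
J4: 23→33
J5: 33→42
J2: 42→45
J1: 45→47
Sum = 12+23+33+42+45+47 = 202.
EDD (increasing due date): J5 J4 J3 J1 J6 J2.
J5: 0→9
J4: 9→19
J3: 19→31
J1: 31→33
J6: 33→44
J2: 44→47
Sum = 9+19+31+33+44+47 = 183.
FIFO 134, LPT 202, EDD 183 → minimum 134.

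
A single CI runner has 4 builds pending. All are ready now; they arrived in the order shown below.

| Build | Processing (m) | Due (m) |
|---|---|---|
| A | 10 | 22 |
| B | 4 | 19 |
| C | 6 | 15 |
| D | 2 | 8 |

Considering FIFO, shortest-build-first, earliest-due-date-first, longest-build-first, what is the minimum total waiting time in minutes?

20

FIFO (arrival order): A B C D.
A: waits 0, runs 0→10
B: waits 10, runs 10→14
C: waits 14, runs 14→20
D: waits 20, runs 20→22
Sum = 0+10+14+20 = 44.
SPT (increasing processing time): D B C A.
D: waits 0, runs 0→2
B: waits 2, runs 2→6
C: waits 6, runs 6→12
A: waits 12, runs 12→22
Sum = 0+2+6+12 = 20.
EDD (increasing due date): D C B A.
D: waits 0, runs 0→2
C: waits 2, runs 2→8
B: waits 8, runs 8→12
A: waits 12, runs 12→22
Sum = 0+2+8+12 = 22.
LPT (decreasing processing time): A C B D.
A: waits 0, runs 0→10
C: waits 10, runs 10→16
B: waits 16, runs 16→20
D: waits 20, runs 20→22
Sum = 0+10+16+20 = 46.
FIFO 44, SPT 20, EDD 22, LPT 46 → minimum 20.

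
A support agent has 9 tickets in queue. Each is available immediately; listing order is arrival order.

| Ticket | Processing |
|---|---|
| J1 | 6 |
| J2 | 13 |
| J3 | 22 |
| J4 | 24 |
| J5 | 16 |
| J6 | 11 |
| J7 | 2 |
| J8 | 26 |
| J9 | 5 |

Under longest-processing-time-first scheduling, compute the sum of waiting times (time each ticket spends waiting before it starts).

690

LPT (decreasing processing time): J8 J4 J3 J5 J2 J6 J1 J9 J7.
J8: waits 0, runs 0→26
J4: waits 26, runs 26→50
J3: waits 50, runs 50→72
J5: waits 72, runs 72→88
J2: waits 88, runs 88→101
J6: waits 101, runs 101→112
J1: waits 112, runs 112→118
J9: waits 118, runs 118→123
J7: waits 123, runs 123→125
Sum = 0+26+50+72+88+101+112+118+123 = 690.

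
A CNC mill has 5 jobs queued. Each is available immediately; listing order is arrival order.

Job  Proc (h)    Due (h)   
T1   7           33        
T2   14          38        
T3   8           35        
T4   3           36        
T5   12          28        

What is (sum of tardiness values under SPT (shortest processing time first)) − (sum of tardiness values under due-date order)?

2

SPT (increasing processing time): T4 T1 T3 T5 T2.
T4: 0→3, due 36, tardiness 0
T1: 3→10, due 33, tardiness 0
T3: 10→18, due 35, tardiness 0
T5: 18→30, due 28, tardiness 2
T2: 30→44, due 38, tardiness 6
Sum = 0+0+0+2+6 = 8.
EDD (increasing due date): T5 T1 T3 T4 T2.
T5: 0→12, due 28, tardiness 0
T1: 12→19, due 33, tardiness 0
T3: 19→27, due 35, tardiness 0
T4: 27→30, due 36, tardiness 0
T2: 30→44, due 38, tardiness 6
Sum = 0+0+0+0+6 = 6.
Difference = 8 − 6 = 2.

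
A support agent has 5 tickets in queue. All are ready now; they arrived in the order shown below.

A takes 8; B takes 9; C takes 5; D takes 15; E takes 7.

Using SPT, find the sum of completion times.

110

SPT (increasing processing time): C E A B D.
C: 0→5
E: 5→12
A: 12→20
B: 20→29
D: 29→44
Sum = 5+12+20+29+44 = 110.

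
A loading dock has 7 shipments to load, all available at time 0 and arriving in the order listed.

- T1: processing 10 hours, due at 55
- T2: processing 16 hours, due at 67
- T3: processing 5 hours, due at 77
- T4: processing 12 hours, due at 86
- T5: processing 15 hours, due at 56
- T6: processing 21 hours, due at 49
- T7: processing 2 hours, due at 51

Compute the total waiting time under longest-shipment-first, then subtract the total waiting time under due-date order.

69

LPT (decreasing processing time): T6 T2 T5 T4 T1 T3 T7.
T6: waits 0, runs 0→21
T2: waits 21, runs 21→37
T5: waits 37, runs 37→52
T4: waits 52, runs 52→64
T1: waits 64, runs 64→74
T3: waits 74, runs 74→79
T7: waits 79, runs 79→81
Sum = 0+21+37+52+64+74+79 = 327.
EDD (increasing due date): T6 T7 T1 T5 T2 T3 T4.
T6: waits 0, runs 0→21
T7: waits 21, runs 21→23
T1: waits 23, runs 23→33
T5: waits 33, runs 33→48
T2: waits 48, runs 48→64
T3: waits 64, runs 64→69
T4: waits 69, runs 69→81
Sum = 0+21+23+33+48+64+69 = 258.
Difference = 327 − 258 = 69.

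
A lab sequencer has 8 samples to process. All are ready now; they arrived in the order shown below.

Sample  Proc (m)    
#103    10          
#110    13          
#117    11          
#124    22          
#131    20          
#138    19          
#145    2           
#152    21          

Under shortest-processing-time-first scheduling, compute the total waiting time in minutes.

SPT (increasing processing time): #145 #103 #117 #110 #138 #131 #152 #124.
#145: waits 0, runs 0→2
#103: waits 2, runs 2→12
#117: waits 12, runs 12→23
#110: waits 23, runs 23→36
#138: waits 36, runs 36→55
#131: waits 55, runs 55→75
#152: waits 75, runs 75→96
#124: waits 96, runs 96→118
Sum = 0+2+12+23+36+55+75+96 = 299.

299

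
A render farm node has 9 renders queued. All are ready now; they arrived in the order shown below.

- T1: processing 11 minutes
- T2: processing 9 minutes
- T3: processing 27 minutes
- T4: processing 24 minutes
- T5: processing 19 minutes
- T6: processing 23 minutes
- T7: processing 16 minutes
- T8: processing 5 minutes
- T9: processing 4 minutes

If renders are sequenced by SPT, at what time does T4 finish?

SPT (increasing processing time): T9 T8 T2 T1 T7 T5 T6 T4 T3.
T9: 0→4
T8: 4→9
T2: 9→18
T1: 18→29
T7: 29→45
T5: 45→64
T6: 64→87
T4: 87→111

111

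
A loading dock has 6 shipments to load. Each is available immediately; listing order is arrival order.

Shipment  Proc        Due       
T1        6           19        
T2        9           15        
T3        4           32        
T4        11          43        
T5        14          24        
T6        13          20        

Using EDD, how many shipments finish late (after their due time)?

4

EDD (increasing due date): T2 T1 T6 T5 T3 T4.
T2: 0→9, due 15, tardiness 0
T1: 9→15, due 19, tardiness 0
T6: 15→28, due 20, tardiness 8
T5: 28→42, due 24, tardiness 18
T3: 42→46, due 32, tardiness 14
T4: 46→57, due 43, tardiness 14
Late shipments: 4.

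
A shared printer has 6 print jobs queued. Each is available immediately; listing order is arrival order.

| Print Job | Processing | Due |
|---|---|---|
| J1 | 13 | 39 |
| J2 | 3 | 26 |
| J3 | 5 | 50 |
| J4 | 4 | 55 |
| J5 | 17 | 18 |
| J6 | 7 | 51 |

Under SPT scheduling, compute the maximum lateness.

SPT (increasing processing time): J2 J4 J3 J6 J1 J5.
J2: 0→3, due 26, lateness -23
J4: 3→7, due 55, lateness -48
J3: 7→12, due 50, lateness -38
J6: 12→19, due 51, lateness -32
J1: 19→32, due 39, lateness -7
J5: 32→49, due 18, lateness 31
Maximum = 31.

31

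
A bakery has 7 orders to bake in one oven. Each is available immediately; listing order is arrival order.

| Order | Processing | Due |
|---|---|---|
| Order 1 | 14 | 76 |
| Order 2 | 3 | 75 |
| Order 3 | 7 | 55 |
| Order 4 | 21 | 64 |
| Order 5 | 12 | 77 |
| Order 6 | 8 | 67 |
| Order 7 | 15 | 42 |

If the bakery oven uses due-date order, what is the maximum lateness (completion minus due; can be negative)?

3

EDD (increasing due date): Order 7 Order 3 Order 4 Order 6 Order 2 Order 1 Order 5.
Order 7: 0→15, due 42, lateness -27
Order 3: 15→22, due 55, lateness -33
Order 4: 22→43, due 64, lateness -21
Order 6: 43→51, due 67, lateness -16
Order 2: 51→54, due 75, lateness -21
Order 1: 54→68, due 76, lateness -8
Order 5: 68→80, due 77, lateness 3
Maximum = 3.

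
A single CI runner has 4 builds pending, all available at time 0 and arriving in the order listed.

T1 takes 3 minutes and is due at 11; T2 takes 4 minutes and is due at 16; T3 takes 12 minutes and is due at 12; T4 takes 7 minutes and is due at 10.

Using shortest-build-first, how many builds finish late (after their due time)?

2

SPT (increasing processing time): T1 T2 T4 T3.
T1: 0→3, due 11, tardiness 0
T2: 3→7, due 16, tardiness 0
T4: 7→14, due 10, tardiness 4
T3: 14→26, due 12, tardiness 14
Late builds: 2.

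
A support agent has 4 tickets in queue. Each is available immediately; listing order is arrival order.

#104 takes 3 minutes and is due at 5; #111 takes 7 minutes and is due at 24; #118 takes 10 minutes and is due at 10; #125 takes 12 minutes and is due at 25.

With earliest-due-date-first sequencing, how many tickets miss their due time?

EDD (increasing due date): #104 #118 #111 #125.
#104: 0→3, due 5, tardiness 0
#118: 3→13, due 10, tardiness 3
#111: 13→20, due 24, tardiness 0
#125: 20→32, due 25, tardiness 7
Late tickets: 2.

2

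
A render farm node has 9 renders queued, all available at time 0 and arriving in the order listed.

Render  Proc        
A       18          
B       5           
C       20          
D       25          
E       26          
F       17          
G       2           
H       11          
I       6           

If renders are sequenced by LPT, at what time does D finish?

LPT (decreasing processing time): E D C A F H I B G.
E: 0→26
D: 26→51

51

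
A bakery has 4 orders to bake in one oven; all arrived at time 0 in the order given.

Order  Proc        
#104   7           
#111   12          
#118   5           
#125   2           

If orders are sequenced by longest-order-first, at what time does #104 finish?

19

LPT (decreasing processing time): #111 #104 #118 #125.
#111: 0→12
#104: 12→19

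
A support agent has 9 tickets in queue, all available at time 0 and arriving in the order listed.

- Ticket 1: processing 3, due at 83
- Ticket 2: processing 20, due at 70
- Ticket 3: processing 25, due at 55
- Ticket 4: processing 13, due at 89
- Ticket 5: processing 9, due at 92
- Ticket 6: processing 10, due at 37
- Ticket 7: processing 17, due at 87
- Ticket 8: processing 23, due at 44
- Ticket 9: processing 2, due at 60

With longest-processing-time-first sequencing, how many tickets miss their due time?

LPT (decreasing processing time): Ticket 3 Ticket 8 Ticket 2 Ticket 7 Ticket 4 Ticket 6 Ticket 5 Ticket 1 Ticket 9.
Ticket 3: 0→25, due 55, tardiness 0
Ticket 8: 25→48, due 44, tardiness 4
Ticket 2: 48→68, due 70, tardiness 0
Ticket 7: 68→85, due 87, tardiness 0
Ticket 4: 85→98, due 89, tardiness 9
Ticket 6: 98→108, due 37, tardiness 71
Ticket 5: 108→117, due 92, tardiness 25
Ticket 1: 117→120, due 83, tardiness 37
Ticket 9: 120→122, due 60, tardiness 62
Late tickets: 6.

6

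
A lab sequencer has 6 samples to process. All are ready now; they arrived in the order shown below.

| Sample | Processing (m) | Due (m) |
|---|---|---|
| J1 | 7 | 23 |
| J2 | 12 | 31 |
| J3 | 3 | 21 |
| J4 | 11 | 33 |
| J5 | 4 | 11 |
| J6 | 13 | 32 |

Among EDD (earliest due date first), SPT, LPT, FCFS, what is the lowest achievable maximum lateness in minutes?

17

EDD (increasing due date): J5 J3 J1 J2 J6 J4.
J5: 0→4, due 11, lateness -7
J3: 4→7, due 21, lateness -14
J1: 7→14, due 23, lateness -9
J2: 14→26, due 31, lateness -5
J6: 26→39, due 32, lateness 7
J4: 39→50, due 33, lateness 17
Maximum = 17.
SPT (increasing processing time): J3 J5 J1 J4 J2 J6.
J3: 0→3, due 21, lateness -18
J5: 3→7, due 11, lateness -4
J1: 7→14, due 23, lateness -9
J4: 14→25, due 33, lateness -8
J2: 25→37, due 31, lateness 6
J6: 37→50, due 32, lateness 18
Maximum = 18.
LPT (decreasing processing time): J6 J2 J4 J1 J5 J3.
J6: 0→13, due 32, lateness -19
J2: 13→25, due 31, lateness -6
J4: 25→36, due 33, lateness 3
J1: 36→43, due 23, lateness 20
J5: 43→47, due 11, lateness 36
J3: 47→50, due 21, lateness 29
Maximum = 36.
FIFO (arrival order): J1 J2 J3 J4 J5 J6.
J1: 0→7, due 23, lateness -16
J2: 7→19, due 31, lateness -12
J3: 19→22, due 21, lateness 1
J4: 22→33, due 33, lateness 0
J5: 33→37, due 11, lateness 26
J6: 37→50, due 32, lateness 18
Maximum = 26.
EDD 17, SPT 18, LPT 36, FIFO 26 → minimum 17.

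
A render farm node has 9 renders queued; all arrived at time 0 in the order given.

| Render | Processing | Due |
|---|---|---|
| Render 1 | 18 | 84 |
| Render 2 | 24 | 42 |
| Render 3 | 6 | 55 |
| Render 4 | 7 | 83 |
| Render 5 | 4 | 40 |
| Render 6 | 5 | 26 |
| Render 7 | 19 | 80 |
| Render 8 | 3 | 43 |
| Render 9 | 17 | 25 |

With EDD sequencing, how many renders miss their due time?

5

EDD (increasing due date): Render 9 Render 6 Render 5 Render 2 Render 8 Render 3 Render 7 Render 4 Render 1.
Render 9: 0→17, due 25, tardiness 0
Render 6: 17→22, due 26, tardiness 0
Render 5: 22→26, due 40, tardiness 0
Render 2: 26→50, due 42, tardiness 8
Render 8: 50→53, due 43, tardiness 10
Render 3: 53→59, due 55, tardiness 4
Render 7: 59→78, due 80, tardiness 0
Render 4: 78→85, due 83, tardiness 2
Render 1: 85→103, due 84, tardiness 19
Late renders: 5.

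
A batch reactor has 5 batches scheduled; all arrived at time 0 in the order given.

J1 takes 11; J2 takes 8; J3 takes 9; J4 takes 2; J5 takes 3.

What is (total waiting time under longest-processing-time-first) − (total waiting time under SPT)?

LPT (decreasing processing time): J1 J3 J2 J5 J4.
J1: waits 0, runs 0→11
J3: waits 11, runs 11→20
J2: waits 20, runs 20→28
J5: waits 28, runs 28→31
J4: waits 31, runs 31→33
Sum = 0+11+20+28+31 = 90.
SPT (increasing processing time): J4 J5 J2 J3 J1.
J4: waits 0, runs 0→2
J5: waits 2, runs 2→5
J2: waits 5, runs 5→13
J3: waits 13, runs 13→22
J1: waits 22, runs 22→33
Sum = 0+2+5+13+22 = 42.
Difference = 90 − 42 = 48.

48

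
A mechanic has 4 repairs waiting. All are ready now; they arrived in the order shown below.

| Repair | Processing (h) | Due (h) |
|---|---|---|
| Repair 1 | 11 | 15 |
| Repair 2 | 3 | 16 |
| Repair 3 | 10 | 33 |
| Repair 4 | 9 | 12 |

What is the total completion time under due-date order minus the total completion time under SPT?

EDD (increasing due date): Repair 4 Repair 1 Repair 2 Repair 3.
Repair 4: 0→9
Repair 1: 9→20
Repair 2: 20→23
Repair 3: 23→33
Sum = 9+20+23+33 = 85.
SPT (increasing processing time): Repair 2 Repair 4 Repair 3 Repair 1.
Repair 2: 0→3
Repair 4: 3→12
Repair 3: 12→22
Repair 1: 22→33
Sum = 3+12+22+33 = 70.
Difference = 85 − 70 = 15.

15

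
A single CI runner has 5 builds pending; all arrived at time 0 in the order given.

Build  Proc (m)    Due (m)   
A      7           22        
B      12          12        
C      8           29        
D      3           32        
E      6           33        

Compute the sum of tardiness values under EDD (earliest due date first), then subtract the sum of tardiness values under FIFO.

EDD (increasing due date): B A C D E.
B: 0→12, due 12, tardiness 0
A: 12→19, due 22, tardiness 0
C: 19→27, due 29, tardiness 0
D: 27→30, due 32, tardiness 0
E: 30→36, due 33, tardiness 3
Sum = 0+0+0+0+3 = 3.
FIFO (arrival order): A B C D E.
A: 0→7, due 22, tardiness 0
B: 7→19, due 12, tardiness 7
C: 19→27, due 29, tardiness 0
D: 27→30, due 32, tardiness 0
E: 30→36, due 33, tardiness 3
Sum = 0+7+0+0+3 = 10.
Difference = 3 − 10 = -7.

-7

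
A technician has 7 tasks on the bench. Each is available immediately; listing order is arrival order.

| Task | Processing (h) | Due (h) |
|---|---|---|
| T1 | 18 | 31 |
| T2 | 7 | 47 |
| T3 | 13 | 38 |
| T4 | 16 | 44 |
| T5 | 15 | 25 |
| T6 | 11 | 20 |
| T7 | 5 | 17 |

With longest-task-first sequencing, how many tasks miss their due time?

LPT (decreasing processing time): T1 T4 T5 T3 T6 T2 T7.
T1: 0→18, due 31, tardiness 0
T4: 18→34, due 44, tardiness 0
T5: 34→49, due 25, tardiness 24
T3: 49→62, due 38, tardiness 24
T6: 62→73, due 20, tardiness 53
T2: 73→80, due 47, tardiness 33
T7: 80→85, due 17, tardiness 68
Late tasks: 5.

5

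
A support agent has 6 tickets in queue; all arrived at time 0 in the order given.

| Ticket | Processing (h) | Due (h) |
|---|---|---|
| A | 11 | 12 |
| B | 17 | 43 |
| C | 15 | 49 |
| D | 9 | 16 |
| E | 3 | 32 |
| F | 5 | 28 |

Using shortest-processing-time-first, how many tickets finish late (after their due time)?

SPT (increasing processing time): E F D A C B.
E: 0→3, due 32, tardiness 0
F: 3→8, due 28, tardiness 0
D: 8→17, due 16, tardiness 1
A: 17→28, due 12, tardiness 16
C: 28→43, due 49, tardiness 0
B: 43→60, due 43, tardiness 17
Late tickets: 3.

3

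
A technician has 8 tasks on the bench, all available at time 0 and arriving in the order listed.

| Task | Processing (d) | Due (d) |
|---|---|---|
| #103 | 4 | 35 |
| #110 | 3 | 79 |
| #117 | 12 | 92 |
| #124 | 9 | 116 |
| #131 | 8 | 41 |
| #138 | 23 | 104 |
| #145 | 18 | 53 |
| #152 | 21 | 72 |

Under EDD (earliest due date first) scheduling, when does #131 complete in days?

12

EDD (increasing due date): #103 #131 #145 #152 #110 #117 #138 #124.
#103: 0→4
#131: 4→12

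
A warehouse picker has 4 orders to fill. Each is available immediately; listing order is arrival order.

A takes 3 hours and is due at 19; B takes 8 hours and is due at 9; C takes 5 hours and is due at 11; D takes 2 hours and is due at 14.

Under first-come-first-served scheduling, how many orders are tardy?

FIFO (arrival order): A B C D.
A: 0→3, due 19, tardiness 0
B: 3→11, due 9, tardiness 2
C: 11→16, due 11, tardiness 5
D: 16→18, due 14, tardiness 4
Late orders: 3.

3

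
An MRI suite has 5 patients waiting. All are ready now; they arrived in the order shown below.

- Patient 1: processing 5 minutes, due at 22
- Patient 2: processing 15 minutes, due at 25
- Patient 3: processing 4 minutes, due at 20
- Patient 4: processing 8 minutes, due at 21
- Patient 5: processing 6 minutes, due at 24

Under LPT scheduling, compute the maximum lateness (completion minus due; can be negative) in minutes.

LPT (decreasing processing time): Patient 2 Patient 4 Patient 5 Patient 1 Patient 3.
Patient 2: 0→15, due 25, lateness -10
Patient 4: 15→23, due 21, lateness 2
Patient 5: 23→29, due 24, lateness 5
Patient 1: 29→34, due 22, lateness 12
Patient 3: 34→38, due 20, lateness 18
Maximum = 18.

18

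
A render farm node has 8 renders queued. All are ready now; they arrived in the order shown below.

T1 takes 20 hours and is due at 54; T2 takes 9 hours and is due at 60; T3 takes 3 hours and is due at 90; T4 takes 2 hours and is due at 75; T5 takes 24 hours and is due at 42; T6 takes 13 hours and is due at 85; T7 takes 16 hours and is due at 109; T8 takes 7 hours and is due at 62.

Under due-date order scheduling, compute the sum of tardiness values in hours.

EDD (increasing due date): T5 T1 T2 T8 T4 T6 T3 T7.
T5: 0→24, due 42, tardiness 0
T1: 24→44, due 54, tardiness 0
T2: 44→53, due 60, tardiness 0
T8: 53→60, due 62, tardiness 0
T4: 60→62, due 75, tardiness 0
T6: 62→75, due 85, tardiness 0
T3: 75→78, due 90, tardiness 0
T7: 78→94, due 109, tardiness 0
Sum = 0+0+0+0+0+0+0+0 = 0.

0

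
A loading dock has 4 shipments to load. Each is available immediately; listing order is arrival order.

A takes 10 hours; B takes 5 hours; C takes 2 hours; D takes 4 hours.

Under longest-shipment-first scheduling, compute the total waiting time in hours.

LPT (decreasing processing time): A B D C.
A: waits 0, runs 0→10
B: waits 10, runs 10→15
D: waits 15, runs 15→19
C: waits 19, runs 19→21
Sum = 0+10+15+19 = 44.

44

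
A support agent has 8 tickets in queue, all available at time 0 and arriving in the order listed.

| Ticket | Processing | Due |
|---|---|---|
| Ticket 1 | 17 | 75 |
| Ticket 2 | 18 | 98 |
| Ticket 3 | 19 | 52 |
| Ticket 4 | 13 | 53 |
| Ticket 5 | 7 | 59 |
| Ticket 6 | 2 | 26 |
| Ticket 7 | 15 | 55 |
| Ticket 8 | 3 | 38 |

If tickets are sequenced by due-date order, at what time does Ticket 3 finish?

EDD (increasing due date): Ticket 6 Ticket 8 Ticket 3 Ticket 4 Ticket 7 Ticket 5 Ticket 1 Ticket 2.
Ticket 6: 0→2
Ticket 8: 2→5
Ticket 3: 5→24

24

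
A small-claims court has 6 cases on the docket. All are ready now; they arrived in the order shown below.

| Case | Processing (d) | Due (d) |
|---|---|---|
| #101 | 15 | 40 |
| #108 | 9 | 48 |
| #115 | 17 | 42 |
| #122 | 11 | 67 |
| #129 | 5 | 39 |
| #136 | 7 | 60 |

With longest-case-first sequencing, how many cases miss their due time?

2

LPT (decreasing processing time): #115 #101 #122 #108 #136 #129.
#115: 0→17, due 42, tardiness 0
#101: 17→32, due 40, tardiness 0
#122: 32→43, due 67, tardiness 0
#108: 43→52, due 48, tardiness 4
#136: 52→59, due 60, tardiness 0
#129: 59→64, due 39, tardiness 25
Late cases: 2.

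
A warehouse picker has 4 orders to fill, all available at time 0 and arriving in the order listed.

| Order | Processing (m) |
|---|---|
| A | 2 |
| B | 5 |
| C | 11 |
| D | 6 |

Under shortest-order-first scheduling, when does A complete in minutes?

SPT (increasing processing time): A B D C.
A: 0→2

2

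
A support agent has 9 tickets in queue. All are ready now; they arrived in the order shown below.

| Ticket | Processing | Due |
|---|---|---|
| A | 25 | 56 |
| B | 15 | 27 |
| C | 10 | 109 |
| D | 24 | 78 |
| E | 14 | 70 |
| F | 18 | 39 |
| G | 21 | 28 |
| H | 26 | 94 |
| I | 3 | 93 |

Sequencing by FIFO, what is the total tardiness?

FIFO (arrival order): A B C D E F G H I.
A: 0→25, due 56, tardiness 0
B: 25→40, due 27, tardiness 13
C: 40→50, due 109, tardiness 0
D: 50→74, due 78, tardiness 0
E: 74→88, due 70, tardiness 18
F: 88→106, due 39, tardiness 67
G: 106→127, due 28, tardiness 99
H: 127→153, due 94, tardiness 59
I: 153→156, due 93, tardiness 63
Sum = 0+13+0+0+18+67+99+59+63 = 319.

319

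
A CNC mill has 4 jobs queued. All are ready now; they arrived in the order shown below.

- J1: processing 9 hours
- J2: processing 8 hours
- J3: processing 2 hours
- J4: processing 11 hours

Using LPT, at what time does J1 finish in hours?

20

LPT (decreasing processing time): J4 J1 J2 J3.
J4: 0→11
J1: 11→20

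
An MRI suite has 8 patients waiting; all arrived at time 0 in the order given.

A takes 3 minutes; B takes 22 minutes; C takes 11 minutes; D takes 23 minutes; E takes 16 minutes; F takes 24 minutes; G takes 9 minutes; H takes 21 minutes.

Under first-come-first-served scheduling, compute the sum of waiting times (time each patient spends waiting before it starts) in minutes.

405

FIFO (arrival order): A B C D E F G H.
A: waits 0, runs 0→3
B: waits 3, runs 3→25
C: waits 25, runs 25→36
D: waits 36, runs 36→59
E: waits 59, runs 59→75
F: waits 75, runs 75→99
G: waits 99, runs 99→108
H: waits 108, runs 108→129
Sum = 0+3+25+36+59+75+99+108 = 405.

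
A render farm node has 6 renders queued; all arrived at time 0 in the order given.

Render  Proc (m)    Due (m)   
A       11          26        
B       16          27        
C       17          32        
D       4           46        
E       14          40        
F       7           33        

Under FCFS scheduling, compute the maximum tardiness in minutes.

36

FIFO (arrival order): A B C D E F.
A: 0→11, due 26, tardiness 0
B: 11→27, due 27, tardiness 0
C: 27→44, due 32, tardiness 12
D: 44→48, due 46, tardiness 2
E: 48→62, due 40, tardiness 22
F: 62→69, due 33, tardiness 36
Maximum = 36.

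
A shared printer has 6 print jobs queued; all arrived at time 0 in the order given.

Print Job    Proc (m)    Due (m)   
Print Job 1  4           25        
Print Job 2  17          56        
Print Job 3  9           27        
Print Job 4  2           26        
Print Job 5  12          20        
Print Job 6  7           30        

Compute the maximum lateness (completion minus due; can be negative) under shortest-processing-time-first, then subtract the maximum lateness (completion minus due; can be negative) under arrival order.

SPT (increasing processing time): Print Job 4 Print Job 1 Print Job 6 Print Job 3 Print Job 5 Print Job 2.
Print Job 4: 0→2, due 26, lateness -24
Print Job 1: 2→6, due 25, lateness -19
Print Job 6: 6→13, due 30, lateness -17
Print Job 3: 13→22, due 27, lateness -5
Print Job 5: 22→34, due 20, lateness 14
Print Job 2: 34→51, due 56, lateness -5
Maximum = 14.
FIFO (arrival order): Print Job 1 Print Job 2 Print Job 3 Print Job 4 Print Job 5 Print Job 6.
Print Job 1: 0→4, due 25, lateness -21
Print Job 2: 4→21, due 56, lateness -35
Print Job 3: 21→30, due 27, lateness 3
Print Job 4: 30→32, due 26, lateness 6
Print Job 5: 32→44, due 20, lateness 24
Print Job 6: 44→51, due 30, lateness 21
Maximum = 24.
Difference = 14 − 24 = -10.

-10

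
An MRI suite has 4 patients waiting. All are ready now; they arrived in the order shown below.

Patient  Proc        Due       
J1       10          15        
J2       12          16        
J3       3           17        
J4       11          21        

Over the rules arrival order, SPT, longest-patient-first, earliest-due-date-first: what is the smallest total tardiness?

FIFO (arrival order): J1 J2 J3 J4.
J1: 0→10, due 15, tardiness 0
J2: 10→22, due 16, tardiness 6
J3: 22→25, due 17, tardiness 8
J4: 25→36, due 21, tardiness 15
Sum = 0+6+8+15 = 29.
SPT (increasing processing time): J3 J1 J4 J2.
J3: 0→3, due 17, tardiness 0
J1: 3→13, due 15, tardiness 0
J4: 13→24, due 21, tardiness 3
J2: 24→36, due 16, tardiness 20
Sum = 0+0+3+20 = 23.
LPT (decreasing processing time): J2 J4 J1 J3.
J2: 0→12, due 16, tardiness 0
J4: 12→23, due 21, tardiness 2
J1: 23→33, due 15, tardiness 18
J3: 33→36, due 17, tardiness 19
Sum = 0+2+18+19 = 39.
EDD (increasing due date): J1 J2 J3 J4.
J1: 0→10, due 15, tardiness 0
J2: 10→22, due 16, tardiness 6
J3: 22→25, due 17, tardiness 8
J4: 25→36, due 21, tardiness 15
Sum = 0+6+8+15 = 29.
FIFO 29, SPT 23, LPT 39, EDD 29 → minimum 23.

23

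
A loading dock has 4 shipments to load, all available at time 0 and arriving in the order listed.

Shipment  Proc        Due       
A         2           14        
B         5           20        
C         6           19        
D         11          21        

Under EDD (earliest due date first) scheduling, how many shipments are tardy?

1

EDD (increasing due date): A C B D.
A: 0→2, due 14, tardiness 0
C: 2→8, due 19, tardiness 0
B: 8→13, due 20, tardiness 0
D: 13→24, due 21, tardiness 3
Late shipments: 1.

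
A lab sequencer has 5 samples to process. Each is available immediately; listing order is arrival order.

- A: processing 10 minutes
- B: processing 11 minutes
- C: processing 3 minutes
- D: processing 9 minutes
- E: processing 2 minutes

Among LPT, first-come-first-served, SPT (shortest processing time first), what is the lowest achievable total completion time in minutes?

LPT (decreasing processing time): B A D C E.
B: 0→11
A: 11→21
D: 21→30
C: 30→33
E: 33→35
Sum = 11+21+30+33+35 = 130.
FIFO (arrival order): A B C D E.
A: 0→10
B: 10→21
C: 21→24
D: 24→33
E: 33→35
Sum = 10+21+24+33+35 = 123.
SPT (increasing processing time): E C D A B.
E: 0→2
C: 2→5
D: 5→14
A: 14→24
B: 24→35
Sum = 2+5+14+24+35 = 80.
LPT 130, FIFO 123, SPT 80 → minimum 80.

80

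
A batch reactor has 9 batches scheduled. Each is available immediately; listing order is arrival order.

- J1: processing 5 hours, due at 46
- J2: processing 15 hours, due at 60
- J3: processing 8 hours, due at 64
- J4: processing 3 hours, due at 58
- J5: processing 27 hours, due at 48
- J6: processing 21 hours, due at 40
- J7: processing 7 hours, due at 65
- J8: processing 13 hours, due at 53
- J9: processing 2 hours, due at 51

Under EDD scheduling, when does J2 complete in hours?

EDD (increasing due date): J6 J1 J5 J9 J8 J4 J2 J3 J7.
J6: 0→21
J1: 21→26
J5: 26→53
J9: 53→55
J8: 55→68
J4: 68→71
J2: 71→86

86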